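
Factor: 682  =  2^1*11^1*31^1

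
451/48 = 451/48  =  9.40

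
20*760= 15200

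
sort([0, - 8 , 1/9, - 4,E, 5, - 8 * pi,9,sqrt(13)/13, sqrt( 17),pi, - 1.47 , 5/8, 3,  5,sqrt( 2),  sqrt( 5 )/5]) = [ - 8*pi,-8, - 4 ,-1.47,0,1/9, sqrt( 13)/13,sqrt (5) /5,5/8,  sqrt( 2),E,3,  pi, sqrt( 17),5,5, 9]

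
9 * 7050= 63450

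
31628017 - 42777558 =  - 11149541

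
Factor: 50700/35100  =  13/9=3^( - 2)*13^1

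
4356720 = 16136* 270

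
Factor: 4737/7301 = 3^1*7^( - 2)*149^(-1 )*1579^1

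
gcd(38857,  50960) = 637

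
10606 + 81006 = 91612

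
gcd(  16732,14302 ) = 2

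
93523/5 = 93523/5  =  18704.60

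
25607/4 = 25607/4  =  6401.75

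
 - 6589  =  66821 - 73410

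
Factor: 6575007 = 3^1*19^1*31^1*61^2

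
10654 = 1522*7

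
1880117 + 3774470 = 5654587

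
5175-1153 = 4022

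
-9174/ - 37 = 9174/37=247.95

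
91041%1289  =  811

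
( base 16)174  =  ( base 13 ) 228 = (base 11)309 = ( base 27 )dl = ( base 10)372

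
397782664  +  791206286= 1188988950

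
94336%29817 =4885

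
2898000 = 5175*560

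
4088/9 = 4088/9 =454.22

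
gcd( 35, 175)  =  35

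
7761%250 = 11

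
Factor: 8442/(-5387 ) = - 2^1 * 3^2*7^1*67^1*5387^(-1)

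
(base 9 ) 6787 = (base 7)20431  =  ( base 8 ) 11634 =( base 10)5020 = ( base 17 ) 1065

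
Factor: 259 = 7^1*37^1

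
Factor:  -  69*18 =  - 1242 =- 2^1*3^3 * 23^1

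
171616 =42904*4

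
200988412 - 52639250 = 148349162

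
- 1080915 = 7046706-8127621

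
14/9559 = 14/9559  =  0.00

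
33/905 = 33/905 = 0.04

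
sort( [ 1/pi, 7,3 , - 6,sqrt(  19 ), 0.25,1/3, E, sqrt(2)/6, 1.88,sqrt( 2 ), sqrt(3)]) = [ - 6, sqrt( 2 )/6,0.25,1/pi, 1/3, sqrt ( 2),sqrt ( 3 ),1.88,E, 3 , sqrt( 19),7 ] 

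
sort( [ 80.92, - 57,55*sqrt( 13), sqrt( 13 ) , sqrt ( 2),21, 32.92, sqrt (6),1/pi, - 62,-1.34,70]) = [ - 62, - 57, - 1.34,1/pi, sqrt(2), sqrt (6), sqrt(13), 21, 32.92, 70, 80.92,55*sqrt( 13)] 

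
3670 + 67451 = 71121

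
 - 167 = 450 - 617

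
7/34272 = 1/4896  =  0.00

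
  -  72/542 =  -1 + 235/271 = - 0.13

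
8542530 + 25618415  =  34160945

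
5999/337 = 5999/337 = 17.80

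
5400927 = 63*85729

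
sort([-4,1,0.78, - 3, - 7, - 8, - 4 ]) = [ - 8,-7,-4,-4,-3,0.78,1 ] 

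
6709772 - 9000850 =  - 2291078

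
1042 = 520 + 522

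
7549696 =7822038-272342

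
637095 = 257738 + 379357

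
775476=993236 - 217760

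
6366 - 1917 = 4449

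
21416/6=3569 + 1/3 = 3569.33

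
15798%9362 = 6436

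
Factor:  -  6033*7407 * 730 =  - 2^1*3^3 * 5^1*73^1*823^1*2011^1 = - 32621094630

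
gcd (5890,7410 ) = 190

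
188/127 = 188/127 = 1.48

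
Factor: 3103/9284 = 2^( - 2 ) *11^( - 1) * 29^1*107^1*211^ ( - 1)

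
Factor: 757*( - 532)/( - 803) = 402724/803  =  2^2*7^1*11^( - 1) * 19^1*73^( - 1)*757^1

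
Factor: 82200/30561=2^3*5^2*61^(-1) * 137^1*167^( - 1 ) = 27400/10187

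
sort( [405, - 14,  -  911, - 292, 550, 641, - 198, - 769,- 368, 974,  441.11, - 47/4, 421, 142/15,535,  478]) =[  -  911, - 769,-368, - 292, - 198,- 14, - 47/4, 142/15,405 , 421, 441.11, 478, 535, 550,641, 974] 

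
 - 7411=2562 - 9973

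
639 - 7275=-6636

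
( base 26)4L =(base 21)5K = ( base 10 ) 125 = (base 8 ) 175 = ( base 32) 3T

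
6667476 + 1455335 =8122811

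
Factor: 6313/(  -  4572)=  - 2^(-2)*3^( - 2) * 59^1 *107^1*  127^( - 1)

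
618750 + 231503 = 850253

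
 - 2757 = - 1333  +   - 1424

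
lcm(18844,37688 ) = 37688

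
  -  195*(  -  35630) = 6947850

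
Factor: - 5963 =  - 67^1*89^1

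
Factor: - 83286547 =-137^1*607931^1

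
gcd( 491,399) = 1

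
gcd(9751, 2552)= 1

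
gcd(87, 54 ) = 3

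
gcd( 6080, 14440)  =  760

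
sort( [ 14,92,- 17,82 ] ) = [-17, 14,82,  92 ]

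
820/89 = 820/89= 9.21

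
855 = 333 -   -  522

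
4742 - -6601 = 11343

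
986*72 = 70992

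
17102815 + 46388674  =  63491489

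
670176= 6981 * 96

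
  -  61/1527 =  - 1 + 1466/1527 =- 0.04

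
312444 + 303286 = 615730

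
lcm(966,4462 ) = 93702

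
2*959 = 1918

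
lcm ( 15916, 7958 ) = 15916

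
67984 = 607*112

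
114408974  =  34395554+80013420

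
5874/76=77 + 11/38 = 77.29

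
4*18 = 72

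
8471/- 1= - 8471 + 0/1 =- 8471.00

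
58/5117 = 58/5117 = 0.01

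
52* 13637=709124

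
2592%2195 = 397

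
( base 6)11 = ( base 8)7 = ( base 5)12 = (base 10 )7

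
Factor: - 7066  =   - 2^1 * 3533^1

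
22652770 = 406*55795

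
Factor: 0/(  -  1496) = 0 = 0^1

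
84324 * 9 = 758916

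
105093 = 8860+96233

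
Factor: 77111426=2^1*7^1*79^1*113^1*617^1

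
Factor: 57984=2^7 * 3^1*151^1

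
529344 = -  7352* (  -  72 )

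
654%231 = 192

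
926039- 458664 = 467375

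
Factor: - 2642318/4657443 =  - 377474/665349 = - 2^1 * 3^( - 1) * 37^1 * 131^( - 1) * 1693^(- 1)*5101^1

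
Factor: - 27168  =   - 2^5*3^1 * 283^1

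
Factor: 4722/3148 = 2^(-1)*3^1 = 3/2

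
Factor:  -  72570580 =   -  2^2*5^1*367^1*9887^1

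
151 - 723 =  - 572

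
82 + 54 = 136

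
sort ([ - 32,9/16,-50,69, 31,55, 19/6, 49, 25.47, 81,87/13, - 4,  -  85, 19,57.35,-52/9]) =[ - 85,-50,- 32,-52/9, - 4,9/16,19/6, 87/13,19,25.47,31,49 , 55 , 57.35, 69,81]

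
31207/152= 31207/152 =205.31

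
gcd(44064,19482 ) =102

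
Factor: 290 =2^1* 5^1 * 29^1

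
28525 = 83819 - 55294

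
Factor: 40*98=3920= 2^4*5^1 *7^2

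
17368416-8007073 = 9361343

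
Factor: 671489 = 7^1*13^1*47^1*157^1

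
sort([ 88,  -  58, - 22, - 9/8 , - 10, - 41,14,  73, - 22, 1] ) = [ - 58,- 41, - 22,- 22, - 10,  -  9/8 , 1, 14,73, 88] 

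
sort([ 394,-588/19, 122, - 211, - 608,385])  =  [-608,-211, - 588/19, 122,385,394 ]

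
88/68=22/17= 1.29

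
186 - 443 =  - 257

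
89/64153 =89/64153 = 0.00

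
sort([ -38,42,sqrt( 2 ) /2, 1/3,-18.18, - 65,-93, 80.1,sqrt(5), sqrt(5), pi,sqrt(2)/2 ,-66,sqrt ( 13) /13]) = [ - 93, - 66,  -  65 , - 38 ,-18.18, sqrt( 13)/13 , 1/3, sqrt(2) /2,sqrt( 2)/2,sqrt ( 5),sqrt( 5),pi,42, 80.1]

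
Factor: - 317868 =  - 2^2*3^1*26489^1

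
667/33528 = 667/33528= 0.02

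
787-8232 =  - 7445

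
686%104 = 62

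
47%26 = 21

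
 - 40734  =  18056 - 58790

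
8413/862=8413/862= 9.76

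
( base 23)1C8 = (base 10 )813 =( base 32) PD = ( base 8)1455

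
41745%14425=12895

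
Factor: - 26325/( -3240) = 2^( - 3 )*5^1*13^1 = 65/8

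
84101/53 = 1586 + 43/53 = 1586.81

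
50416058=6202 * 8129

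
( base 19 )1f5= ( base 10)651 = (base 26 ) P1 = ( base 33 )JO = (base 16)28B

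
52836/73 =723+57/73= 723.78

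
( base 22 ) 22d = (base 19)2fi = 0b10000000001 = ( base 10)1025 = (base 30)145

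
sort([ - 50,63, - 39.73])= [ - 50, - 39.73,63] 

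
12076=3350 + 8726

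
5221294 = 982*5317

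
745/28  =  26 + 17/28  =  26.61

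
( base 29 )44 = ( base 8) 170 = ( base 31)3r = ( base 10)120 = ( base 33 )3L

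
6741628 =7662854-921226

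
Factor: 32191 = 32191^1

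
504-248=256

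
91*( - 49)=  -4459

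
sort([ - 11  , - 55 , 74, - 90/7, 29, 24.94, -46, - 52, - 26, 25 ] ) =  [ - 55,-52,-46, - 26 ,-90/7,-11, 24.94, 25, 29, 74 ]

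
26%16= 10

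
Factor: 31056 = 2^4*3^1*647^1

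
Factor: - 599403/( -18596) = 2^(- 2)*3^1*7^1*17^1*23^1*73^1 * 4649^(-1 ) 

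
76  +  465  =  541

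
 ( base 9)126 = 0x69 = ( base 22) 4H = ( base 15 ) 70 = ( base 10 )105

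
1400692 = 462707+937985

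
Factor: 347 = 347^1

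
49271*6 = 295626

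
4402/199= 22 + 24/199 = 22.12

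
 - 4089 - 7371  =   - 11460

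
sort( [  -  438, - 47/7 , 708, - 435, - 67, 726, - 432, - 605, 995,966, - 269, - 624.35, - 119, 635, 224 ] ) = [-624.35, -605, - 438, - 435,  -  432, -269, - 119, - 67,-47/7, 224,635, 708, 726, 966 , 995 ] 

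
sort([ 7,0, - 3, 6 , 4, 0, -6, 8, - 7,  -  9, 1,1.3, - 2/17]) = [ - 9,-7, - 6, - 3 , - 2/17,0 , 0, 1, 1.3,4,6, 7,8 ] 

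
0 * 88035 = 0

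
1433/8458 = 1433/8458 = 0.17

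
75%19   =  18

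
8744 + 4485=13229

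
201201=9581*21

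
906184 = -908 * ( - 998 ) 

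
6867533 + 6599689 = 13467222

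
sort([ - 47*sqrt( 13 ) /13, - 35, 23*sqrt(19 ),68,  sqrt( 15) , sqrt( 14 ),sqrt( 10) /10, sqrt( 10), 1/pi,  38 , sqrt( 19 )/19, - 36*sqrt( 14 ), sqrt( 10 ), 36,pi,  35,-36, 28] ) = [ - 36*sqrt( 14 ), -36, - 35, - 47*sqrt( 13 )/13, sqrt( 19 )/19,sqrt( 10)/10,1/pi , pi,sqrt( 10 ),sqrt( 10 ),sqrt( 14 ),  sqrt( 15),  28,35,36,  38,68,23*sqrt( 19 ) ]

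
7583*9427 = 71484941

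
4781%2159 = 463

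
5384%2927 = 2457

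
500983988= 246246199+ 254737789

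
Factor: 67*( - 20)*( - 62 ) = 2^3*5^1*31^1*67^1 = 83080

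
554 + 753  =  1307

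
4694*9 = 42246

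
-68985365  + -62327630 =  - 131312995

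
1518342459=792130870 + 726211589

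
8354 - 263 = 8091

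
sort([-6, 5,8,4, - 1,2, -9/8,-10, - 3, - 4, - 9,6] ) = [-10, -9, - 6, - 4,-3,-9/8,-1,2,4,5,6,8]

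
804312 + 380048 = 1184360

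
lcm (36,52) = 468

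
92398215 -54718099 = 37680116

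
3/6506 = 3/6506 = 0.00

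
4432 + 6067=10499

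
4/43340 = 1/10835 =0.00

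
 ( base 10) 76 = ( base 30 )2g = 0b1001100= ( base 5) 301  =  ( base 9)84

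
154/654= 77/327 = 0.24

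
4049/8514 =4049/8514 = 0.48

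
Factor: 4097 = 17^1*241^1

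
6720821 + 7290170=14010991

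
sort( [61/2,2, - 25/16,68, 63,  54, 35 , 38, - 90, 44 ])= [ - 90, - 25/16,2,61/2 , 35,38 , 44,54 , 63,68 ] 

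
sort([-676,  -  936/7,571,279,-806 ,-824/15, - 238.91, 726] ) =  [ - 806, - 676, - 238.91,-936/7, - 824/15,279,571, 726] 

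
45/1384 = 45/1384 = 0.03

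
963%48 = 3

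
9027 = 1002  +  8025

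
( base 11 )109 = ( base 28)4i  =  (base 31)46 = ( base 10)130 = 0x82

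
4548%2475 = 2073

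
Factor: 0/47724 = 0^1=0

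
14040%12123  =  1917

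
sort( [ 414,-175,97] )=[ - 175 , 97,414] 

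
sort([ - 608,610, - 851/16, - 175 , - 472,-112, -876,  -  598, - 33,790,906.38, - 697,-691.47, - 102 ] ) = [ - 876 ,-697,-691.47,-608,  -  598, - 472,-175,-112,-102,- 851/16,-33 , 610,790, 906.38]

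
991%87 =34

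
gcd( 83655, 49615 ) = 5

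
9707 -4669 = 5038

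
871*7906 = 6886126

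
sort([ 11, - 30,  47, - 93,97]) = [ - 93, - 30, 11, 47, 97] 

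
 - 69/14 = - 69/14 = - 4.93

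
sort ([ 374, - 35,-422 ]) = [ - 422, - 35, 374]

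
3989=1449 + 2540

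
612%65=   27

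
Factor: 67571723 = 23^1  *31^1*94771^1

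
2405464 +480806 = 2886270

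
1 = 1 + 0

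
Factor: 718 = 2^1*359^1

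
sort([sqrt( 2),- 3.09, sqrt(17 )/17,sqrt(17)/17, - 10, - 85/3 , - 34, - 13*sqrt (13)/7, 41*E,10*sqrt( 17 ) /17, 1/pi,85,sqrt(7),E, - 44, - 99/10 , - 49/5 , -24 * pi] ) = [ - 24*pi, - 44, - 34, - 85/3, - 10, - 99/10, - 49/5, - 13*sqrt( 13)/7, - 3.09 , sqrt(17 )/17, sqrt(17 ) /17,1/pi,sqrt(2),10*sqrt(17 ) /17,sqrt(7),E,85, 41*E ]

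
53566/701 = 53566/701 = 76.41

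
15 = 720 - 705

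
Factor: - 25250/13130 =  - 25/13  =  - 5^2*13^(  -  1 )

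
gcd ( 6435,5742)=99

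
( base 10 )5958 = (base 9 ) 8150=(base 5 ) 142313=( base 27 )84I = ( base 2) 1011101000110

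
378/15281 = 54/2183=0.02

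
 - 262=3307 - 3569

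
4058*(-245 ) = - 994210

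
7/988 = 7/988 = 0.01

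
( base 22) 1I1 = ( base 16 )371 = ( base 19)287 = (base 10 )881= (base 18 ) 2CH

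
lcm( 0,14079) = 0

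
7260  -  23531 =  - 16271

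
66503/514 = 129 + 197/514 = 129.38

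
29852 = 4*7463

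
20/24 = 5/6  =  0.83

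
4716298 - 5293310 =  - 577012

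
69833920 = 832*83935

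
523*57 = 29811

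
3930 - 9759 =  - 5829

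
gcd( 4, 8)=4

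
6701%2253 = 2195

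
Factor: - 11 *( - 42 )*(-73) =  - 2^1*3^1*7^1*11^1*73^1 = - 33726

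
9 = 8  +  1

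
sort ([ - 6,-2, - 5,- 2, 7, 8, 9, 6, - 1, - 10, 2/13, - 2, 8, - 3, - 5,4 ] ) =[ - 10,  -  6, - 5,- 5, - 3,-2  ,  -  2, - 2,-1,2/13, 4, 6, 7, 8, 8, 9]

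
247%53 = 35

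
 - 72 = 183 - 255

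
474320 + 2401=476721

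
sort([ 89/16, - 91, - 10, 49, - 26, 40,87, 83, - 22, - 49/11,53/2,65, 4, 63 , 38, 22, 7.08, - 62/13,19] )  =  [ - 91 ,-26,- 22  , - 10, - 62/13, - 49/11, 4, 89/16,7.08, 19,22 , 53/2, 38,40, 49,  63,65, 83 , 87]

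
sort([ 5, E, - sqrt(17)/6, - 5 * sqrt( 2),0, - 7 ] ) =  [ - 5 * sqrt( 2),-7, - sqrt ( 17 ) /6, 0,E , 5]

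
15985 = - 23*( - 695) 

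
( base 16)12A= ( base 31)9j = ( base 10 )298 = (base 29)a8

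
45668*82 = 3744776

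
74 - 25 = 49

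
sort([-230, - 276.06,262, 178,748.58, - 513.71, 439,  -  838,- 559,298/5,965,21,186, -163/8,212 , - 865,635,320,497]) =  [ - 865,-838, -559, - 513.71,  -  276.06, - 230, - 163/8,21,298/5, 178,186,212, 262,  320,439,497 , 635,748.58,965]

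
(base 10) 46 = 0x2e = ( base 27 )1j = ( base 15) 31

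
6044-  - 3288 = 9332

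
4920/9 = 1640/3 = 546.67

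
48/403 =48/403  =  0.12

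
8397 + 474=8871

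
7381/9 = 820 + 1/9 = 820.11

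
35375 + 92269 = 127644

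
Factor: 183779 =37^1 * 4967^1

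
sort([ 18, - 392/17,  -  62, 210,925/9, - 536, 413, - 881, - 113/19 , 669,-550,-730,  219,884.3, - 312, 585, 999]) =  [ - 881, - 730,  -  550, - 536, - 312, - 62, - 392/17, - 113/19,18,925/9,210, 219, 413, 585, 669,884.3,999 ] 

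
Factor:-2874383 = - 673^1*4271^1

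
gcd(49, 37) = 1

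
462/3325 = 66/475 = 0.14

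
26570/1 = 26570 =26570.00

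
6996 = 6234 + 762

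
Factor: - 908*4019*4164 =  - 15195485328  =  - 2^4*3^1*227^1*347^1 *4019^1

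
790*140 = 110600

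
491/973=491/973 = 0.50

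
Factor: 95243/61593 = 3^( - 1 )*7^( - 2)*23^1*41^1*101^1 * 419^( - 1 )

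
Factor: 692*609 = 421428= 2^2*3^1*7^1 * 29^1*173^1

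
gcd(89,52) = 1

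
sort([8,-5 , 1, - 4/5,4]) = [-5,-4/5,  1,4,8 ] 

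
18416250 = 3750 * 4911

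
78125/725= 107 + 22/29 = 107.76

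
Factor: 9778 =2^1*4889^1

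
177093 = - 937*(  -  189 ) 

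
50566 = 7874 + 42692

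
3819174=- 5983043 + 9802217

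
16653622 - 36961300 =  - 20307678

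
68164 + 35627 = 103791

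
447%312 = 135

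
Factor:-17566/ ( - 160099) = 2^1*37^(  -  1)*4327^( - 1)*8783^1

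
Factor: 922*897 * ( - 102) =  - 84357468 = - 2^2*3^2*13^1*17^1 * 23^1 * 461^1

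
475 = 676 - 201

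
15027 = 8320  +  6707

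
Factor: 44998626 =2^1* 3^1 *17^1 * 23^1*19181^1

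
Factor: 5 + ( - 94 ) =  - 89^1 = - 89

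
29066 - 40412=- 11346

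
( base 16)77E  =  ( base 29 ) 284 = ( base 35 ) 1JS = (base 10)1918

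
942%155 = 12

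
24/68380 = 6/17095 = 0.00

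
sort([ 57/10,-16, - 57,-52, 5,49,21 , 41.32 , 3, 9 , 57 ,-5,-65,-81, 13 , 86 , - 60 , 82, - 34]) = [-81, - 65, - 60,-57,-52,-34,-16 , - 5,3,5,57/10, 9,13,  21,41.32,49,57,82 , 86]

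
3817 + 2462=6279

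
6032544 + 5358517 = 11391061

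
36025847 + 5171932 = 41197779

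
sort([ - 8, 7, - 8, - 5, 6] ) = [ - 8, - 8, - 5, 6, 7 ] 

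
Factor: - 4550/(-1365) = 2^1*3^(-1 )*5^1= 10/3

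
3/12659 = 3/12659 = 0.00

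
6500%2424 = 1652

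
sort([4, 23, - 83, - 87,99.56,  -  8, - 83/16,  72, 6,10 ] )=[-87, -83 , - 8,-83/16, 4, 6, 10, 23, 72, 99.56] 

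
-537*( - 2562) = 1375794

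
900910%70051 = 60298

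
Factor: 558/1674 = 1/3 = 3^( - 1)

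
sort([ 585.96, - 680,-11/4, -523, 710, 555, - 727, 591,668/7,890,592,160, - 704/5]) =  [ - 727 , - 680, -523, - 704/5, - 11/4, 668/7,160, 555, 585.96, 591,  592,710,890]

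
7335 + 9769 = 17104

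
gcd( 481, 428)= 1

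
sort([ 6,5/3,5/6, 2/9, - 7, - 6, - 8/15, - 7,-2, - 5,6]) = [ - 7,  -  7, - 6,  -  5, - 2 , - 8/15 , 2/9, 5/6,5/3, 6,6] 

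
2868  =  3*956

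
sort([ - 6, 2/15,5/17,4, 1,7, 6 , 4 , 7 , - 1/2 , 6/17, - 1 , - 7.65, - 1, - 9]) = [ - 9, - 7.65,  -  6, - 1 , - 1, - 1/2,2/15 , 5/17,6/17,1,4, 4, 6, 7, 7] 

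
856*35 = 29960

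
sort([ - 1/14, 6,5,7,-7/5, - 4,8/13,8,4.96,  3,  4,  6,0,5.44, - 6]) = [ - 6,-4, - 7/5, - 1/14 , 0,8/13,3 , 4,  4.96 , 5,5.44 , 6, 6, 7,8 ]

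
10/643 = 10/643 = 0.02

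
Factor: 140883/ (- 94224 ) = - 311/208 = - 2^( - 4 ) * 13^ ( - 1 )*311^1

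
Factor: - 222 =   -  2^1*3^1* 37^1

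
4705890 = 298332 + 4407558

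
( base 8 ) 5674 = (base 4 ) 232330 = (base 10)3004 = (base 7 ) 11521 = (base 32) 2TS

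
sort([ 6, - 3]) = [ - 3, 6 ]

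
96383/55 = 1752 + 23/55   =  1752.42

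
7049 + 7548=14597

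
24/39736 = 3/4967 = 0.00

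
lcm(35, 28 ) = 140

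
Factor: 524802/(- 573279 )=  - 174934/191093=- 2^1 * 7^( - 1)*47^1*1861^1*27299^( - 1)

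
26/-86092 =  - 1+43033/43046 = - 0.00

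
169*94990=16053310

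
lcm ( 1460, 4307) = 86140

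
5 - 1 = 4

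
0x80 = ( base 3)11202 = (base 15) 88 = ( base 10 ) 128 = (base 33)3t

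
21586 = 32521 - 10935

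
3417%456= 225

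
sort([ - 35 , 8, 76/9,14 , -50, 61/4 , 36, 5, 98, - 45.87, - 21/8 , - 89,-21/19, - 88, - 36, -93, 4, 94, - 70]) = [ - 93 ,-89 , - 88, - 70, - 50, - 45.87,-36,-35, - 21/8, - 21/19,  4, 5,  8, 76/9 , 14, 61/4, 36, 94, 98]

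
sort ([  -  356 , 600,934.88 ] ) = [ - 356,600, 934.88]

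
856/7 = 856/7 = 122.29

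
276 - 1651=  - 1375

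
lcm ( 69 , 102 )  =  2346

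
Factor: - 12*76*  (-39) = 2^4*3^2*13^1*19^1 = 35568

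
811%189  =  55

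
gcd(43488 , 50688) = 288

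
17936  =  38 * 472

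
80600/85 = 948 + 4/17 = 948.24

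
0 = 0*11782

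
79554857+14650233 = 94205090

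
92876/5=92876/5 = 18575.20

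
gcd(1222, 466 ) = 2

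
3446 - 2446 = 1000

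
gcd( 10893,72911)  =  1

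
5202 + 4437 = 9639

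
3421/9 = 380  +  1/9 = 380.11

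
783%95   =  23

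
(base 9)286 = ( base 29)88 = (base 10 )240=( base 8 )360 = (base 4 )3300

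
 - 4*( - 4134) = 16536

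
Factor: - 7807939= - 31^1*61^1*4129^1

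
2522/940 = 2+321/470=2.68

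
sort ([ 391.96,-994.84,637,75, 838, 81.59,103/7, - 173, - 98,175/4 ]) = [ - 994.84 , - 173, - 98,103/7, 175/4,75,  81.59,391.96, 637, 838]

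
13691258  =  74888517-61197259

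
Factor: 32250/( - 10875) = -2^1*29^( - 1)*43^1  =  - 86/29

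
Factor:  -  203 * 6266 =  - 2^1*7^1*13^1*29^1*241^1 = -1271998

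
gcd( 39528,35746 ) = 122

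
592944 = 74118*8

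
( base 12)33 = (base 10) 39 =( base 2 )100111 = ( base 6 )103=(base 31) 18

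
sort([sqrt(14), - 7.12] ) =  [ - 7.12, sqrt( 14 )]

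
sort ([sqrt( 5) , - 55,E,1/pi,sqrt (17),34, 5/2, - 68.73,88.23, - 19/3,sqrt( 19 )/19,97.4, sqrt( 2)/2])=[ - 68.73, - 55,  -  19/3 , sqrt( 19)/19,1/pi  ,  sqrt ( 2)/2, sqrt( 5) , 5/2,E,sqrt( 17),34,88.23,97.4] 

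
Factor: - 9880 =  - 2^3*5^1*13^1*19^1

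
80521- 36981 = 43540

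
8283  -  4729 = 3554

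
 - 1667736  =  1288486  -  2956222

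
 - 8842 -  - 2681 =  -6161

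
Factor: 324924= 2^2*3^1*27077^1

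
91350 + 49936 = 141286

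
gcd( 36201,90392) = 1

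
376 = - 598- - 974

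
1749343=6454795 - 4705452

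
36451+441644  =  478095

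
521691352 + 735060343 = 1256751695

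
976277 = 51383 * 19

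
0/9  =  0 = 0.00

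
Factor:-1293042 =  - 2^1*3^1 * 215507^1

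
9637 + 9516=19153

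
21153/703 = 21153/703 = 30.09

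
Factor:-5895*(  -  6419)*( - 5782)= - 218790908910 =- 2^1*3^2*5^1 * 7^4*59^1 * 131^2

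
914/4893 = 914/4893=0.19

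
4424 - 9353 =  - 4929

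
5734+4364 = 10098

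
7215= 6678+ 537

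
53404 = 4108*13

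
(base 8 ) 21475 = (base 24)FFL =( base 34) 7RB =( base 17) 1e3b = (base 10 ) 9021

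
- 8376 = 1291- 9667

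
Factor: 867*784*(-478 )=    - 2^5*3^1* 7^2*17^2*239^1 = -324909984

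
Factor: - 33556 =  - 2^2*8389^1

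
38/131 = 38/131 = 0.29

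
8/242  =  4/121=0.03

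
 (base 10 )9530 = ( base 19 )177B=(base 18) 1b78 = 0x253A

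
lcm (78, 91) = 546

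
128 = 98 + 30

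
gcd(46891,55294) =1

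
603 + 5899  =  6502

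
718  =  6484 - 5766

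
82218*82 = 6741876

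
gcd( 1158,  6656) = 2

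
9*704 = 6336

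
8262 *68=561816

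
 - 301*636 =-191436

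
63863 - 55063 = 8800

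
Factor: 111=3^1*37^1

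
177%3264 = 177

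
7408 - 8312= - 904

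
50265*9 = 452385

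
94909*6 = 569454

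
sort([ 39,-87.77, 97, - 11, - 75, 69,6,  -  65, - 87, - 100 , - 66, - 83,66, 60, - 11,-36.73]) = [  -  100,  -  87.77, - 87, - 83,-75 , - 66, -65 , - 36.73, - 11 , - 11, 6, 39,60,66,69, 97] 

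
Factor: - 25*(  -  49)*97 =118825=5^2*7^2*97^1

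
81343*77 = 6263411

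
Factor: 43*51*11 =3^1*11^1*17^1*43^1 = 24123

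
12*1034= 12408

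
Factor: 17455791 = 3^1 * 41^1*141917^1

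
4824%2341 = 142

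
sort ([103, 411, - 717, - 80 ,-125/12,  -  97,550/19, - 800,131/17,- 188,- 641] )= [  -  800,  -  717, - 641, - 188, - 97,  -  80,-125/12, 131/17, 550/19, 103, 411 ]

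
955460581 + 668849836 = 1624310417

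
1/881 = 1/881 = 0.00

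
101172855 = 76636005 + 24536850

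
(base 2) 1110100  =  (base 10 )116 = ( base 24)4k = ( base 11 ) A6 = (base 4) 1310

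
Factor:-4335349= - 241^1*17989^1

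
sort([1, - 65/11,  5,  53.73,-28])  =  [- 28, - 65/11, 1,  5 , 53.73]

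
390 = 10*39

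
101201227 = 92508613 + 8692614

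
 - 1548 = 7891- 9439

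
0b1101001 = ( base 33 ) 36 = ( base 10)105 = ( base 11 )96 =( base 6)253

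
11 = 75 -64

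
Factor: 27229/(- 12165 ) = - 3^( - 1)*5^(- 1)*73^1 * 373^1*811^(  -  1)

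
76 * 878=66728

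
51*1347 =68697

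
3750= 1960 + 1790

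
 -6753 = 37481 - 44234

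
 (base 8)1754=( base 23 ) 1KF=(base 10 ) 1004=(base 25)1F4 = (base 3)1101012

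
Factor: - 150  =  -2^1*3^1*5^2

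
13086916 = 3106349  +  9980567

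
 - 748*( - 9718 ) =7269064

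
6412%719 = 660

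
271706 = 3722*73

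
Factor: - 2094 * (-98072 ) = 2^4* 3^1*13^1*23^1*41^1*349^1 = 205362768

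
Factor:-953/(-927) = 3^(  -  2 )*103^( -1 )*953^1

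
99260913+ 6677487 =105938400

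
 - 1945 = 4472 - 6417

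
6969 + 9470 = 16439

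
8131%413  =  284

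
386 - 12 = 374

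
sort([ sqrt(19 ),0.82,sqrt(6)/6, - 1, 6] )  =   [- 1 , sqrt(6 )/6, 0.82,  sqrt( 19 ), 6 ] 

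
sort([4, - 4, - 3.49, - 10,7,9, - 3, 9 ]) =[ - 10, - 4, -3.49, - 3,4, 7,9 , 9 ]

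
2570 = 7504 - 4934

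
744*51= 37944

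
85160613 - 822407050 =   -  737246437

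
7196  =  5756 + 1440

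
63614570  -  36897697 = 26716873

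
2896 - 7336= - 4440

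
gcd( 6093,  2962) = 1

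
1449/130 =11 + 19/130 =11.15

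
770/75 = 10 + 4/15 = 10.27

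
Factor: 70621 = 70621^1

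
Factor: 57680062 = 2^1* 11^1 *107^2 * 229^1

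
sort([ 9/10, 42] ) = [ 9/10, 42]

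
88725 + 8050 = 96775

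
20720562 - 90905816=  - 70185254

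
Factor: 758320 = 2^4 * 5^1  *9479^1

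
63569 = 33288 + 30281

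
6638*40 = 265520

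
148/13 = 148/13 = 11.38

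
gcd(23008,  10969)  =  1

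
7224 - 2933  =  4291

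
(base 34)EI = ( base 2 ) 111101110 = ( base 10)494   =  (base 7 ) 1304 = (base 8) 756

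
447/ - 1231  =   - 447/1231 =- 0.36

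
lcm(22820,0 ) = 0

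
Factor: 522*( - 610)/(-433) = 2^2*3^2*5^1*29^1* 61^1*433^ (-1 ) = 318420/433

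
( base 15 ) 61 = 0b1011011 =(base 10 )91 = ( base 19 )4f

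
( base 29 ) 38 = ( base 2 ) 1011111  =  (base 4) 1133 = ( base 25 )3K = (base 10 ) 95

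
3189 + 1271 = 4460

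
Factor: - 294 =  - 2^1 * 3^1*7^2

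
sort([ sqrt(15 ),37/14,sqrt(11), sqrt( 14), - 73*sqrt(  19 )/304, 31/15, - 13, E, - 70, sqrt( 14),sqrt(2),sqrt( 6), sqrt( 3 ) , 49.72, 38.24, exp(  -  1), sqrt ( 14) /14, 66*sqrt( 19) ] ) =[ - 70, - 13, - 73*sqrt( 19)/304,sqrt( 14) /14, exp( - 1), sqrt(2), sqrt( 3),  31/15, sqrt( 6),  37/14, E, sqrt ( 11), sqrt( 14 )  ,  sqrt( 14),  sqrt( 15) , 38.24, 49.72,66*sqrt( 19) ] 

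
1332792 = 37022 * 36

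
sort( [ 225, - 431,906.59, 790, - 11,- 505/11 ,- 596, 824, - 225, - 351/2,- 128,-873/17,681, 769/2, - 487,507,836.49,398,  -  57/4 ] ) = [ - 596, - 487, - 431, - 225,-351/2, - 128,-873/17, - 505/11, - 57/4, - 11, 225, 769/2, 398, 507,681 , 790,824,836.49,906.59 ]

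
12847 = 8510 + 4337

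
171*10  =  1710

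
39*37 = 1443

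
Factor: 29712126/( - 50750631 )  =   - 2^1*3^( - 3) * 41^1*269^1*433^( - 1)*449^1 * 1447^(-1 ) = - 9904042/16916877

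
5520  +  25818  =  31338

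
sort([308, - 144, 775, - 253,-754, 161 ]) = [ - 754, - 253, - 144, 161,  308, 775]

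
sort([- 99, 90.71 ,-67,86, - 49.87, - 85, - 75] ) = [ - 99, - 85, - 75, - 67 ,-49.87, 86, 90.71] 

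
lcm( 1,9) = 9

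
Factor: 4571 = 7^1*653^1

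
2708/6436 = 677/1609 = 0.42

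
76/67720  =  19/16930 = 0.00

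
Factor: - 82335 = -3^1 * 5^1*11^1*499^1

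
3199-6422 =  - 3223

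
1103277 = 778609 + 324668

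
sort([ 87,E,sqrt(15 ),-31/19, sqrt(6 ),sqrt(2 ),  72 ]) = [ - 31/19, sqrt(2 ),sqrt(6), E, sqrt(15),72, 87]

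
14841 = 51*291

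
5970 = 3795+2175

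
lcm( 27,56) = 1512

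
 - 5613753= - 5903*951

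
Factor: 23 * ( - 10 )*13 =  - 2990 =-2^1 * 5^1  *  13^1*23^1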